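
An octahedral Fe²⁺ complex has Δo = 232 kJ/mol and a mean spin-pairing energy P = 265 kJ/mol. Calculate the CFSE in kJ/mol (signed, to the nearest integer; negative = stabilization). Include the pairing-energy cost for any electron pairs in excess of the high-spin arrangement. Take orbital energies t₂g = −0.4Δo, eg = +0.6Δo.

Fe sits in group 8; removing 2 electrons leaves Fe²⁺ with 8 − 2 = 6 d electrons.
Since Δo = 232 kJ/mol < P = 265 kJ/mol, the complex adopts the high-spin configuration.
Configuration: t₂g⁴ eg².
Orbital CFSE = -0.4Δo = -0.4 × 232 = -93 kJ/mol.
High-spin has no excess pairs, so no pairing correction applies.

-93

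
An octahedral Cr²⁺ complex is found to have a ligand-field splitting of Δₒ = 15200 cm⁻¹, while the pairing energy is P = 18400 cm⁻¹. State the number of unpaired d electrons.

Cr sits in group 6; removing 2 electrons leaves Cr²⁺ with 6 − 2 = 4 d electrons.
With Δₒ < P the complex is high-spin.
Filling d⁴ accordingly: t2g^3 e_g^1.
Unpaired electrons: 4.

4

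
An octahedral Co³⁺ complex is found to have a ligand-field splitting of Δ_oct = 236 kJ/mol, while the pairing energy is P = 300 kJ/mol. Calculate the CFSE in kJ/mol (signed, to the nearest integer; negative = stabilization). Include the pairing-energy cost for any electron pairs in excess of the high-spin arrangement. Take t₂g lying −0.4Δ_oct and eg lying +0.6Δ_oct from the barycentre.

-94

Group 9 minus oxidation state +3 gives a d⁶ configuration for Co³⁺.
With Δ_oct < P the complex is high-spin.
Filling d⁶ accordingly: t₂g⁴ eg².
Orbital CFSE = -0.4Δ_oct = -0.4 × 236 = -94 kJ/mol.
High-spin has no excess pairs, so no pairing correction applies.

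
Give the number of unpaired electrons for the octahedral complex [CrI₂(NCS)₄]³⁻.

3

Ligand charges: 2×(-1) from I⁻ and 4×(-1) from NCS⁻ sum to -6; with overall charge -3, Cr is +3.
Cr sits in group 6; removing 3 electrons leaves Cr³⁺ with 6 − 3 = 3 d electrons.
Configuration: t₂g³ eg⁰, giving 3 unpaired electrons.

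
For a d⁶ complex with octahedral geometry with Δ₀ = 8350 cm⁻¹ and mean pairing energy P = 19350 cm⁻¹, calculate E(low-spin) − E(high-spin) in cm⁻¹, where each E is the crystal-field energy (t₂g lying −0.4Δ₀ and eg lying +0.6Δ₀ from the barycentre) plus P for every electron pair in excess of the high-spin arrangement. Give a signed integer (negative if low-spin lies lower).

22000

High-spin: t₂g⁴ eg², CFSE = -0.4Δ₀ = -3340 cm⁻¹.
Low-spin t₂g⁶ eg⁰ gives -2.4Δ₀ = -20040 cm⁻¹, but forming 2 extra pairs costs 2P = 38700 cm⁻¹, so E(LS) = -20040 + 38700 = 18660 cm⁻¹.
E(LS) − E(HS) = 18660 − (-3340) = 22000 cm⁻¹.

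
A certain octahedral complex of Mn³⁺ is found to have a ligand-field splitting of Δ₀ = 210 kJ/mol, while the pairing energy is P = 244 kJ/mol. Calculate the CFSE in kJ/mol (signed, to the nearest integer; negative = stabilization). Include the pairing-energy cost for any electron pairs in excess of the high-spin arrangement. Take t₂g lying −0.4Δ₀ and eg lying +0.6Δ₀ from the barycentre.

-126

Mn³⁺: group 7, so d-count = 7 − 3 = 4.
Since Δ₀ = 210 kJ/mol < P = 244 kJ/mol, the complex adopts the high-spin configuration.
Filling d⁴ accordingly: t₂g³ eg¹.
Orbital CFSE = -0.6Δ₀ = -0.6 × 210 = -126 kJ/mol.
High-spin has no excess pairs, so no pairing correction applies.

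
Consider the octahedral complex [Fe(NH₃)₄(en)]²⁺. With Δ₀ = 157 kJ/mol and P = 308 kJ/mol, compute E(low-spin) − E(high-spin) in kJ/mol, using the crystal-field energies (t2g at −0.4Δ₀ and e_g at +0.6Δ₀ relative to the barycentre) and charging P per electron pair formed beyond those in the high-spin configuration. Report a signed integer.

Ligand charges: 4×(+0) from NH₃ and 1×(+0) from en sum to +0; with overall charge +2, Fe is +2.
Fe²⁺: group 8, so d-count = 8 − 2 = 6.
In the high-spin limit (t2g^4 e_g^2) the orbital term is -0.4Δ₀ = -63 kJ/mol, with no excess pairing.
Low-spin: t2g^6 e_g^0, orbital CFSE = -2.4Δ₀ = -377 kJ/mol; plus 2 excess pairs × P = +616 kJ/mol; total 239 kJ/mol.
E(LS) − E(HS) = 239 − (-63) = 302 kJ/mol.

302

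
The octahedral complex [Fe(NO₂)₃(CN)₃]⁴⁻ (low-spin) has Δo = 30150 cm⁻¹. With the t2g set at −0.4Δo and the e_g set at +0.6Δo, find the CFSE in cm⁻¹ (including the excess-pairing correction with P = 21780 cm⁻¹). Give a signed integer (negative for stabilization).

Ligand charges: 3×(-1) from NO₂⁻ and 3×(-1) from CN⁻ sum to -6; with overall charge -4, Fe is +2.
Fe²⁺: group 8, so d-count = 8 − 2 = 6.
Electron filling gives t2g^6 e_g^0.
CFSE(orbital) = 6×(-0.4Δo) + 0×(0.6Δo) = -2.4Δo; with Δo = 30150 cm⁻¹ that is -72360 cm⁻¹.
Pairing penalty: 3 pairs vs 1 in the high-spin reference → 2 extra × P = 43560 cm⁻¹.
Combining: -72360 + 43560 = -28800 cm⁻¹.

-28800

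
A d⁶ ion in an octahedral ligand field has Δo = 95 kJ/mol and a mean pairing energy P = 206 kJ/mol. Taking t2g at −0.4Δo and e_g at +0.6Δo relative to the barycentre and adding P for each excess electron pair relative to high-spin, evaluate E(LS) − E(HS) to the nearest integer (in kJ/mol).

222

High-spin: t2g^4 e_g^2, CFSE = -0.4Δo = -38 kJ/mol.
Low-spin t2g^6 e_g^0 gives -2.4Δo = -228 kJ/mol, but forming 2 extra pairs costs 2P = 412 kJ/mol, so E(LS) = -228 + 412 = 184 kJ/mol.
Thus E(LS) − E(HS) = 222 kJ/mol.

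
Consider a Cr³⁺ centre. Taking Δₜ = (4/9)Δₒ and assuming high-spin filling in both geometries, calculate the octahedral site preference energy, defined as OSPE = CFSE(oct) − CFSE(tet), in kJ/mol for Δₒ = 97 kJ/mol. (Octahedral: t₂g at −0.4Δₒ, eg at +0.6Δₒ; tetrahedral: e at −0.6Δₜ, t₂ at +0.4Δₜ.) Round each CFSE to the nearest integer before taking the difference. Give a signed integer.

-82

Group 6 minus oxidation state +3 gives a d³ configuration for Cr³⁺.
Octahedral (high-spin): t2g^3 e_g^0, CFSE = 3(−0.4) + 0(+0.6) = -1.2Δₒ = -1.2 × 97 = -116 kJ/mol.
In a tetrahedral site the filling is e^2 t2^1: CFSE(tet) = -0.8Δₜ = -0.8 × (4/9)(97) = -34 kJ/mol.
OSPE = CFSE(oct) − CFSE(tet) = -116 − (-34) = -82 kJ/mol.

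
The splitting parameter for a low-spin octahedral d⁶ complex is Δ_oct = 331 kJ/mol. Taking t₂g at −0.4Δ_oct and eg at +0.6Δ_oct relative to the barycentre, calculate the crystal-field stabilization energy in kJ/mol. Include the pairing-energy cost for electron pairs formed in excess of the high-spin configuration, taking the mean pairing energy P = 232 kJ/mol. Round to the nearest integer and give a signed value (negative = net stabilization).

Electron filling gives t₂g⁶ eg⁰.
Orbital CFSE = 6(-0.4) + 0(0.6) = -2.4Δ_oct = -2.4 × 331 = -794 kJ/mol.
Relative to high-spin t₂g⁴ eg² (1 paired), the low-spin configuration has 2 additional pairs, contributing +2 × 232 = +464 kJ/mol.
Net CFSE = -794 + 464 = -330 kJ/mol.

-330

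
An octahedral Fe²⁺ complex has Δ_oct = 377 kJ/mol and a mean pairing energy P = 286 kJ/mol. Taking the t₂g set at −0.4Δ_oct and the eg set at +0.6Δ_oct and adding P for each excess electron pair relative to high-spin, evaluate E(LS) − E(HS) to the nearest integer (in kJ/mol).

-182

Fe sits in group 8; removing 2 electrons leaves Fe²⁺ with 8 − 2 = 6 d electrons.
In the high-spin limit (t₂g⁴ eg²) the orbital term is -0.4Δ_oct = -151 kJ/mol, with no excess pairing.
For low-spin the configuration is t₂g⁶ eg⁰: orbital energy -2.4 × 377 = -905 kJ/mol, and 2 additional pairs relative to high-spin add 572 kJ/mol, giving -333 kJ/mol.
E(LS) − E(HS) = -333 − (-151) = -182 kJ/mol.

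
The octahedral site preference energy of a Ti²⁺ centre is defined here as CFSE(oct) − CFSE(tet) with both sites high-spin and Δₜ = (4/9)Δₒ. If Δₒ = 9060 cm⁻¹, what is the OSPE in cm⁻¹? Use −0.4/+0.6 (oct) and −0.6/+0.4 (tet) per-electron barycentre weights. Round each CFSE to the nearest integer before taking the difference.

Ti²⁺: group 4, so d-count = 4 − 2 = 2.
Octahedral (high-spin): t₂g² eg⁰, CFSE = 2(−0.4) + 0(+0.6) = -0.8Δₒ = -0.8 × 9060 = -7248 cm⁻¹.
Tetrahedral e² t₂⁰ gives -1.2Δₜ = -1.2 × (4/9) × 9060 = -4832 cm⁻¹.
OSPE = -7248 − (-4832) = -2416 cm⁻¹.

-2416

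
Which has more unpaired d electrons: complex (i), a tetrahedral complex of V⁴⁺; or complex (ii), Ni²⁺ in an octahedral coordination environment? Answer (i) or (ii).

(i): Group 5 minus oxidation state +4 gives a d¹ configuration for V⁴⁺; With tetrahedral geometry the complex is necessarily high-spin; e¹ t₂⁰ → 1 unpaired.
(ii): Ni²⁺: group 10, so d-count = 10 − 2 = 8; t₂g⁶ eg² → 2 unpaired.
So (ii) has more unpaired electrons.

(ii)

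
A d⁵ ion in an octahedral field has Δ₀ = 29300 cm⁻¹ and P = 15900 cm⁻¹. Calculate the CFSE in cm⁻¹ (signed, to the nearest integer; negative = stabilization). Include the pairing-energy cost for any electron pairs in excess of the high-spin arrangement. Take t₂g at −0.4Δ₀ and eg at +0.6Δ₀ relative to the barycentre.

-26800

Δ₀ > P, so pairing is preferred: the ground state is low-spin.
That gives t₂g⁵ eg⁰.
Orbital CFSE = -2.0Δ₀ = -2.0 × 29300 = -58600 cm⁻¹.
Excess pairs vs high-spin: 2 − 0 = 2; pairing cost = +31800 cm⁻¹.
Net CFSE = -58600 + 31800 = -26800 cm⁻¹.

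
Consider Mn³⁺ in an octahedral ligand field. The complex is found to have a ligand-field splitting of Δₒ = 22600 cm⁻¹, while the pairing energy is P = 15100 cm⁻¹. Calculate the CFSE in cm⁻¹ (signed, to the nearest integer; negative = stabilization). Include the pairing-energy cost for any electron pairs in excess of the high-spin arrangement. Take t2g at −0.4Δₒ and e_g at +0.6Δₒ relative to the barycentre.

-21060

Mn is in group 7, so Mn³⁺ is d⁴ (7 − 3 = 4).
Here Δₒ > P (22600 > 15100), so the low-spin state is favoured.
Configuration: t2g^4 e_g^0.
Orbital CFSE = -1.6Δₒ = -1.6 × 22600 = -36160 cm⁻¹.
Excess pairs vs high-spin: 1 − 0 = 1; pairing cost = +15100 cm⁻¹.
Net CFSE = -36160 + 15100 = -21060 cm⁻¹.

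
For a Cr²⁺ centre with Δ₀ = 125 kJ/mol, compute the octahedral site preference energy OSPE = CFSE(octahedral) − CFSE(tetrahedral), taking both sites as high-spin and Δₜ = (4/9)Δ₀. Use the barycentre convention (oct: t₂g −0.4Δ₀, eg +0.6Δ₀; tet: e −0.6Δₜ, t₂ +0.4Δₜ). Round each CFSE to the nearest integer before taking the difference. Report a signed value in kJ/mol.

-53

Cr is in group 6, so Cr²⁺ is d⁴ (6 − 2 = 4).
Octahedral (high-spin): t₂g³ eg¹, CFSE = 3(−0.4) + 1(+0.6) = -0.6Δ₀ = -0.6 × 125 = -75 kJ/mol.
Tetrahedral e² t₂² gives -0.4Δₜ = -0.4 × (4/9) × 125 = -22 kJ/mol.
Subtracting, OSPE = -75 − (-22) = -53 kJ/mol.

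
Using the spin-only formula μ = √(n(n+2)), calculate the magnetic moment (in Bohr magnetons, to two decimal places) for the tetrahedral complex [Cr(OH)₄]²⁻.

Each OH⁻ contributes -1; 4 × (-1) = -4. With overall charge -2, Cr is in the +2 oxidation state.
Cr²⁺: group 6, so d-count = 6 − 2 = 4.
With tetrahedral geometry the complex is necessarily high-spin.
Configuration: e² t₂² → 4 unpaired electrons.
μ(spin-only) = √[4(4+2)] = √24 ≈ 4.90 Bohr magnetons.

4.90 Bohr magnetons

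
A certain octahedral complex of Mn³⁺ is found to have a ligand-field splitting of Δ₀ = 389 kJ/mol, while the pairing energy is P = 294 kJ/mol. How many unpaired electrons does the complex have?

Group 7 minus oxidation state +3 gives a d⁴ configuration for Mn³⁺.
Since Δ₀ = 389 kJ/mol > P = 294 kJ/mol, the complex adopts the low-spin configuration.
Configuration: t₂g⁴ eg⁰.
Unpaired electrons: 2.

2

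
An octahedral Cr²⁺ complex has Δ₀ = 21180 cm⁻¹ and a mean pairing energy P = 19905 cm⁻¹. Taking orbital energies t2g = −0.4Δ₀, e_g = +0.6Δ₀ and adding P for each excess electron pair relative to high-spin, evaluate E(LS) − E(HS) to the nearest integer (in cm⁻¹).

-1275

Cr²⁺: group 6, so d-count = 6 − 2 = 4.
In the high-spin limit (t2g^3 e_g^1) the orbital term is -0.6Δ₀ = -12708 cm⁻¹, with no excess pairing.
Low-spin t2g^4 e_g^0 gives -1.6Δ₀ = -33888 cm⁻¹, but forming 1 extra pair costs 1P = 19905 cm⁻¹, so E(LS) = -33888 + 19905 = -13983 cm⁻¹.
Thus E(LS) − E(HS) = -1275 cm⁻¹.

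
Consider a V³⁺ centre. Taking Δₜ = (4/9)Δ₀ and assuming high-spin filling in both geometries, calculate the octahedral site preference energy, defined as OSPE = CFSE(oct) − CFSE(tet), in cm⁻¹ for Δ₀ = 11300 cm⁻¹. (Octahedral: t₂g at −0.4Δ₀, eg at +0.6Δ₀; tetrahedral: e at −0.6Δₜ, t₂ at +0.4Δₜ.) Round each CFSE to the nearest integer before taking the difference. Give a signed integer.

V³⁺: group 5, so d-count = 5 − 3 = 2.
In an octahedral site d² (HS) is t2g^2 e_g^0, giving CFSE(oct) = -0.8Δ₀ = -9040 cm⁻¹.
Tetrahedral e^2 t2^0 gives -1.2Δₜ = -1.2 × (4/9) × 11300 = -6027 cm⁻¹.
Subtracting, OSPE = -9040 − (-6027) = -3013 cm⁻¹.

-3013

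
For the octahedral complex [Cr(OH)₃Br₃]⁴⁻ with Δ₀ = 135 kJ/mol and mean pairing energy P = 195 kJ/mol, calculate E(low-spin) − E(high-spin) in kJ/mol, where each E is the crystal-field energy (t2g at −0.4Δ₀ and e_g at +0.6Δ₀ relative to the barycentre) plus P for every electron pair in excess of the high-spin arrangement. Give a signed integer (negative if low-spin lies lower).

60

Ligand charges: 3×(-1) from OH⁻ and 3×(-1) from Br⁻ sum to -6; with overall charge -4, Cr is +2.
Cr is in group 6, so Cr²⁺ is d⁴ (6 − 2 = 4).
In the high-spin limit (t2g^3 e_g^1) the orbital term is -0.6Δ₀ = -81 kJ/mol, with no excess pairing.
Low-spin: t2g^4 e_g^0, orbital CFSE = -1.6Δ₀ = -216 kJ/mol; plus 1 excess pair × P = +195 kJ/mol; total -21 kJ/mol.
The difference is -21 − (-81) = 60 kJ/mol, so high-spin lies lower.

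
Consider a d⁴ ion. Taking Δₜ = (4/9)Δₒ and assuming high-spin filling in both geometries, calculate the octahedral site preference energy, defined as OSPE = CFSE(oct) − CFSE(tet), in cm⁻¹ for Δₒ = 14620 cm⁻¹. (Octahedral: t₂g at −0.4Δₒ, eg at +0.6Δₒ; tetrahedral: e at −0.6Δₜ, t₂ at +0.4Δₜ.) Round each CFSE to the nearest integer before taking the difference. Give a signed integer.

-6173

Octahedral (high-spin): t₂g³ eg¹, CFSE = 3(−0.4) + 1(+0.6) = -0.6Δₒ = -0.6 × 14620 = -8772 cm⁻¹.
In a tetrahedral site the filling is e² t₂²: CFSE(tet) = -0.4Δₜ = -0.4 × (4/9)(14620) = -2599 cm⁻¹.
OSPE = CFSE(oct) − CFSE(tet) = -8772 − (-2599) = -6173 cm⁻¹.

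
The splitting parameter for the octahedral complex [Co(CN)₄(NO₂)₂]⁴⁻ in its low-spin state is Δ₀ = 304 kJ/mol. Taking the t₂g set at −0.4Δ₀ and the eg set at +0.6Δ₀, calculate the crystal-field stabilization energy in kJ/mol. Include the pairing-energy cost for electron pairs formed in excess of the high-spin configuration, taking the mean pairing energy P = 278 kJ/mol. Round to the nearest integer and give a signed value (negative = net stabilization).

-269

Ligand charges: 4×(-1) from CN⁻ and 2×(-1) from NO₂⁻ sum to -6; with overall charge -4, Co is +2.
Co sits in group 9; removing 2 electrons leaves Co²⁺ with 9 − 2 = 7 d electrons.
The d⁷ electrons fill as t₂g⁶ eg¹.
CFSE(orbital) = 6×(-0.4Δ₀) + 1×(0.6Δ₀) = -1.8Δ₀; with Δ₀ = 304 kJ/mol that is -547 kJ/mol.
High-spin d⁷ would be t₂g⁵ eg² with 2 pairs; low-spin has 3, so 1 excess pair costs +1P = +278 kJ/mol.
Net CFSE = -547 + 278 = -269 kJ/mol.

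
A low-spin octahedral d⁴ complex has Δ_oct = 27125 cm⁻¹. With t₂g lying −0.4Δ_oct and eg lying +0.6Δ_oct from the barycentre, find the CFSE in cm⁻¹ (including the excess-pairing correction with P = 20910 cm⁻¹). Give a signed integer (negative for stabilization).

-22490

The d⁴ electrons fill as t₂g⁴ eg⁰.
The orbital stabilization is -1.6Δ_oct = -1.6 × 27125 = -43400 cm⁻¹.
High-spin d⁴ would be t₂g³ eg¹ with 0 pairs; low-spin has 1, so 1 excess pair costs +1P = +20910 cm⁻¹.
Combining: -43400 + 20910 = -22490 cm⁻¹.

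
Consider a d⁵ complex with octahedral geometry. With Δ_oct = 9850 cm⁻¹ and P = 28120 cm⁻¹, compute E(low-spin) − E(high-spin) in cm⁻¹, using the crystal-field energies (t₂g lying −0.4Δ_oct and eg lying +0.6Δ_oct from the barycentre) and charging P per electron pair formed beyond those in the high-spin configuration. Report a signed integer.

High-spin d⁵ fills as t₂g³ eg² with CFSE 3(−0.4) + 2(+0.6) = 0.0Δ_oct = 0 cm⁻¹.
Low-spin: t₂g⁵ eg⁰, orbital CFSE = -2.0Δ_oct = -19700 cm⁻¹; plus 2 excess pairs × P = +56240 cm⁻¹; total 36540 cm⁻¹.
Thus E(LS) − E(HS) = 36540 cm⁻¹.

36540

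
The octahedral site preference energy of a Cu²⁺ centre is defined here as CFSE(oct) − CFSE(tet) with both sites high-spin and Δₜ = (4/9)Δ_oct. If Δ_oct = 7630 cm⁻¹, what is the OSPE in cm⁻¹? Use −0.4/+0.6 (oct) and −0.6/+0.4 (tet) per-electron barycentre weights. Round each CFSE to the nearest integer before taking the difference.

Cu sits in group 11; removing 2 electrons leaves Cu²⁺ with 11 − 2 = 9 d electrons.
In an octahedral site d⁹ (HS) is t2g^6 e_g^3, giving CFSE(oct) = -0.6Δ_oct = -4578 cm⁻¹.
Tetrahedral e^4 t2^5 gives -0.4Δₜ = -0.4 × (4/9) × 7630 = -1356 cm⁻¹.
OSPE = CFSE(oct) − CFSE(tet) = -4578 − (-1356) = -3222 cm⁻¹.

-3222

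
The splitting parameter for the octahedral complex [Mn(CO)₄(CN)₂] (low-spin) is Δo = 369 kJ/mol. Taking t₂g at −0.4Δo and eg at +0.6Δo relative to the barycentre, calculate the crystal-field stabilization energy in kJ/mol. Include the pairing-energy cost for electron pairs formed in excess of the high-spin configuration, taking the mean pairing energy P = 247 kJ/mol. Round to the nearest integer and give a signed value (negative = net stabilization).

Ligand charges: 4×(+0) from CO and 2×(-1) from CN⁻ sum to -2; with overall charge +0, Mn is +2.
Mn²⁺: group 7, so d-count = 7 − 2 = 5.
Electron filling gives t₂g⁵ eg⁰.
Orbital CFSE = 5(-0.4) + 0(0.6) = -2.0Δo = -2.0 × 369 = -738 kJ/mol.
High-spin d⁵ would be t₂g³ eg² with 0 pairs; low-spin has 2, so 2 excess pairs cost +2P = +494 kJ/mol.
Overall CFSE = -738 + 494 = -244 kJ/mol.

-244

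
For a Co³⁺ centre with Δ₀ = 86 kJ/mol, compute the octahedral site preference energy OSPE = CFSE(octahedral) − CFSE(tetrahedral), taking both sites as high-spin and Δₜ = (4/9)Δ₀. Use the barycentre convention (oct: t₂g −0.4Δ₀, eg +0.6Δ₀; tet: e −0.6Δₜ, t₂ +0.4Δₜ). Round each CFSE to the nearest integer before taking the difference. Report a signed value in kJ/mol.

Group 9 minus oxidation state +3 gives a d⁶ configuration for Co³⁺.
Octahedral high-spin t₂g⁴ eg²: CFSE = -0.4 × 86 = -34 kJ/mol.
In a tetrahedral site the filling is e³ t₂³: CFSE(tet) = -0.6Δₜ = -0.6 × (4/9)(86) = -23 kJ/mol.
OSPE = -34 − (-23) = -11 kJ/mol.

-11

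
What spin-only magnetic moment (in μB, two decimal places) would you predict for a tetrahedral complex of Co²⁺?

Co is in group 9, so Co²⁺ is d⁷ (9 − 2 = 7).
Tetrahedral fields are weak (Δₜ ≈ 4/9 Δₒ), so electrons fill high-spin.
Configuration: e⁴ t₂³ → 3 unpaired electrons.
μ(spin-only) = √[3(3+2)] = √15 ≈ 3.87 μB.

3.87 μB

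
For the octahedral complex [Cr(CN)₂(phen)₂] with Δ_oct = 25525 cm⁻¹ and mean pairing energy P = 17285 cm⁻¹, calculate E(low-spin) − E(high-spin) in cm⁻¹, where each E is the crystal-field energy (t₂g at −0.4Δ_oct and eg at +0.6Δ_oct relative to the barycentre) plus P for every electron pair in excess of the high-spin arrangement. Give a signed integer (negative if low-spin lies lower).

-8240

Ligand charges: 2×(-1) from CN⁻ and 2×(+0) from phen sum to -2; with overall charge +0, Cr is +2.
Cr is in group 6, so Cr²⁺ is d⁴ (6 − 2 = 4).
In the high-spin limit (t₂g³ eg¹) the orbital term is -0.6Δ_oct = -15315 cm⁻¹, with no excess pairing.
Low-spin: t₂g⁴ eg⁰, orbital CFSE = -1.6Δ_oct = -40840 cm⁻¹; plus 1 excess pair × P = +17285 cm⁻¹; total -23555 cm⁻¹.
The difference is -23555 − (-15315) = -8240 cm⁻¹, so low-spin lies lower.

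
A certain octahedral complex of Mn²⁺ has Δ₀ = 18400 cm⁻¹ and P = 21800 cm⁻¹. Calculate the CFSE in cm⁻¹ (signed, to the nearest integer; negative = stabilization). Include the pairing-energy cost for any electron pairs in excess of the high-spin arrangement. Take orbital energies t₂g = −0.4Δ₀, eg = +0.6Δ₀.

Group 7 minus oxidation state +2 gives a d⁵ configuration for Mn²⁺.
Δ₀ < P, so pairing is avoided: the ground state is high-spin.
Filling d⁵ accordingly: t₂g³ eg².
Orbital CFSE = 0.0Δ₀ = 0.0 × 18400 = 0 cm⁻¹.
High-spin has no excess pairs, so no pairing correction applies.

0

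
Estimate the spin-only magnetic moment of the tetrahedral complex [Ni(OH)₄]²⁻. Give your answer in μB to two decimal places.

2.83 μB

Each OH⁻ contributes -1; 4 × (-1) = -4. With overall charge -2, Ni is in the +2 oxidation state.
Ni sits in group 10; removing 2 electrons leaves Ni²⁺ with 10 − 2 = 8 d electrons.
Tetrahedral fields are weak (Δₜ ≈ 4/9 Δₒ), so electrons fill high-spin.
Configuration: e^4 t2^4 → 2 unpaired electrons.
μ(spin-only) = √[2(2+2)] = √8 ≈ 2.83 μB.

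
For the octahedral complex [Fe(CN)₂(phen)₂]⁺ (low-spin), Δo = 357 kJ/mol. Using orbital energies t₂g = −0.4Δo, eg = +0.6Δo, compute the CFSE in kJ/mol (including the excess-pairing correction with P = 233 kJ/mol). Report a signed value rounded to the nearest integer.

Ligand charges: 2×(-1) from CN⁻ and 2×(+0) from phen sum to -2; with overall charge +1, Fe is +3.
Fe sits in group 8; removing 3 electrons leaves Fe³⁺ with 8 − 3 = 5 d electrons.
The d⁵ electrons fill as t₂g⁵ eg⁰.
Orbital CFSE = 5(-0.4) + 0(0.6) = -2.0Δo = -2.0 × 357 = -714 kJ/mol.
High-spin d⁵ would be t₂g³ eg² with 0 pairs; low-spin has 2, so 2 excess pairs cost +2P = +466 kJ/mol.
Net CFSE = -714 + 466 = -248 kJ/mol.

-248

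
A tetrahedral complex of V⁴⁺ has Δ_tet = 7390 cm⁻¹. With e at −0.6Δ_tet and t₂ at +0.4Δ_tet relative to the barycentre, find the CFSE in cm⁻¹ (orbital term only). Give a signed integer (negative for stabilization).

V is in group 5, so V⁴⁺ is d¹ (5 − 4 = 1).
With tetrahedral geometry the complex is necessarily high-spin.
Configuration: e¹ t₂⁰.
CFSE(orbital) = 1×(-0.6Δ_tet) + 0×(0.4Δ_tet) = -0.6Δ_tet; with Δ_tet = 7390 cm⁻¹ that is -4434 cm⁻¹.

-4434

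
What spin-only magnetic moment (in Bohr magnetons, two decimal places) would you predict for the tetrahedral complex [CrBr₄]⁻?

Each Br⁻ contributes -1; 4 × (-1) = -4. With overall charge -1, Cr is in the +3 oxidation state.
Cr is in group 6, so Cr³⁺ is d³ (6 − 3 = 3).
Tetrahedral splitting is small, so the complex is high-spin.
Configuration: e² t₂¹ → 3 unpaired electrons.
μ(spin-only) = √[3(3+2)] = √15 ≈ 3.87 Bohr magnetons.

3.87 Bohr magnetons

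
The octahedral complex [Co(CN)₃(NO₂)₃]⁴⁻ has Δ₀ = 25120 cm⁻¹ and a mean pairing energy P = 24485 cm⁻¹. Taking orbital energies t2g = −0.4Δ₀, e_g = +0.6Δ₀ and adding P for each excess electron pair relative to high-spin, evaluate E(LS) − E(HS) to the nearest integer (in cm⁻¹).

Ligand charges: 3×(-1) from CN⁻ and 3×(-1) from NO₂⁻ sum to -6; with overall charge -4, Co is +2.
Co²⁺: group 9, so d-count = 9 − 2 = 7.
In the high-spin limit (t2g^5 e_g^2) the orbital term is -0.8Δ₀ = -20096 cm⁻¹, with no excess pairing.
Low-spin t2g^6 e_g^1 gives -1.8Δ₀ = -45216 cm⁻¹, but forming 1 extra pair costs 1P = 24485 cm⁻¹, so E(LS) = -45216 + 24485 = -20731 cm⁻¹.
The difference is -20731 − (-20096) = -635 cm⁻¹, so low-spin lies lower.

-635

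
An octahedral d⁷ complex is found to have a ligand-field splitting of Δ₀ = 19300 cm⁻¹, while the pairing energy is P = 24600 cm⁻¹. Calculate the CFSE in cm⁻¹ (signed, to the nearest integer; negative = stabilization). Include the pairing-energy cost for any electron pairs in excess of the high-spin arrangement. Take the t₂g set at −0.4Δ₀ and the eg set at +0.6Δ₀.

Since Δ₀ = 19300 cm⁻¹ < P = 24600 cm⁻¹, the complex adopts the high-spin configuration.
Configuration: t₂g⁵ eg².
Orbital CFSE = -0.8Δ₀ = -0.8 × 19300 = -15440 cm⁻¹.
High-spin has no excess pairs, so no pairing correction applies.

-15440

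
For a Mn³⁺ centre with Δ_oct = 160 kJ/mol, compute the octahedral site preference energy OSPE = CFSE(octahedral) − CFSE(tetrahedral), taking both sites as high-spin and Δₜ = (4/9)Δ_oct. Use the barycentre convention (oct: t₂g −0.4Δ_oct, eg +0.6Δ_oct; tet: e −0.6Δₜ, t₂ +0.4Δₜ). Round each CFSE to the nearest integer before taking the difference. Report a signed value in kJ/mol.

Mn³⁺: group 7, so d-count = 7 − 3 = 4.
Octahedral high-spin t2g^3 e_g^1: CFSE = -0.6 × 160 = -96 kJ/mol.
In a tetrahedral site the filling is e^2 t2^2: CFSE(tet) = -0.4Δₜ = -0.4 × (4/9)(160) = -28 kJ/mol.
OSPE = CFSE(oct) − CFSE(tet) = -96 − (-28) = -68 kJ/mol.

-68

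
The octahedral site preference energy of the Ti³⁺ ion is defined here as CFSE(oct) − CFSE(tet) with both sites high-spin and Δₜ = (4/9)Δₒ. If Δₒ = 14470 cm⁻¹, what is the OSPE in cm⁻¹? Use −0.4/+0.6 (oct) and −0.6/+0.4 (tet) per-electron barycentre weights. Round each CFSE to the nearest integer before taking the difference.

Ti is in group 4, so Ti³⁺ is d¹ (4 − 3 = 1).
In an octahedral site d¹ (HS) is t2g^1 e_g^0, giving CFSE(oct) = -0.4Δₒ = -5788 cm⁻¹.
In a tetrahedral site the filling is e^1 t2^0: CFSE(tet) = -0.6Δₜ = -0.6 × (4/9)(14470) = -3859 cm⁻¹.
OSPE = -5788 − (-3859) = -1929 cm⁻¹.

-1929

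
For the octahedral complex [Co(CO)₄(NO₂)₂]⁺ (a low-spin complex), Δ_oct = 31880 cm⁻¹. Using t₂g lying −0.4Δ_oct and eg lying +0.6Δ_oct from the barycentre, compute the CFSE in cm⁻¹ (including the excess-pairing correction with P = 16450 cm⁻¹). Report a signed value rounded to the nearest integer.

-43612

Ligand charges: 4×(+0) from CO and 2×(-1) from NO₂⁻ sum to -2; with overall charge +1, Co is +3.
Co sits in group 9; removing 3 electrons leaves Co³⁺ with 9 − 3 = 6 d electrons.
Configuration: t₂g⁶ eg⁰.
CFSE(orbital) = 6×(-0.4Δ_oct) + 0×(0.6Δ_oct) = -2.4Δ_oct; with Δ_oct = 31880 cm⁻¹ that is -76512 cm⁻¹.
Pairing penalty: 3 pairs vs 1 in the high-spin reference → 2 extra × P = 32900 cm⁻¹.
Combining: -76512 + 32900 = -43612 cm⁻¹.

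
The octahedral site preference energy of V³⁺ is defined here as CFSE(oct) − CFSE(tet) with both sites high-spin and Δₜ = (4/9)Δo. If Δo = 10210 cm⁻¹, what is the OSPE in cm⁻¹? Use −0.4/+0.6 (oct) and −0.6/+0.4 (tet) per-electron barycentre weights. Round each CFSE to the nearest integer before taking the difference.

-2723

Group 5 minus oxidation state +3 gives a d² configuration for V³⁺.
Octahedral (high-spin): t2g^2 e_g^0, CFSE = 2(−0.4) + 0(+0.6) = -0.8Δo = -0.8 × 10210 = -8168 cm⁻¹.
Tetrahedral: e^2 t2^0, CFSE = 2(−0.6) + 0(+0.4) = -1.2Δₜ = -1.2 × (4/9) × 10210 = -5445 cm⁻¹.
OSPE = -8168 − (-5445) = -2723 cm⁻¹.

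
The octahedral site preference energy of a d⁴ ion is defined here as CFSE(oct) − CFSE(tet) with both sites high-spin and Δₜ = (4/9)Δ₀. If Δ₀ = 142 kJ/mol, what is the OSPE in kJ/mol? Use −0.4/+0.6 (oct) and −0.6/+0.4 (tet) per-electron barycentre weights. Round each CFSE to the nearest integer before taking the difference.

Octahedral (high-spin): t₂g³ eg¹, CFSE = 3(−0.4) + 1(+0.6) = -0.6Δ₀ = -0.6 × 142 = -85 kJ/mol.
Tetrahedral: e² t₂², CFSE = 2(−0.6) + 2(+0.4) = -0.4Δₜ = -0.4 × (4/9) × 142 = -25 kJ/mol.
OSPE = CFSE(oct) − CFSE(tet) = -85 − (-25) = -60 kJ/mol.

-60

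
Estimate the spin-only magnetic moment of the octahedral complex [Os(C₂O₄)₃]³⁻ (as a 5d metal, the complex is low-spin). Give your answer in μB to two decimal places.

1.73 μB

Each C₂O₄²⁻ contributes -2; 3 × (-2) = -6. With overall charge -3, Os is in the +3 oxidation state.
Os³⁺: group 8, so d-count = 8 − 3 = 5.
Configuration: t₂g⁵ eg⁰ → 1 unpaired electron.
μ(spin-only) = √[1(1+2)] = √3 ≈ 1.73 μB.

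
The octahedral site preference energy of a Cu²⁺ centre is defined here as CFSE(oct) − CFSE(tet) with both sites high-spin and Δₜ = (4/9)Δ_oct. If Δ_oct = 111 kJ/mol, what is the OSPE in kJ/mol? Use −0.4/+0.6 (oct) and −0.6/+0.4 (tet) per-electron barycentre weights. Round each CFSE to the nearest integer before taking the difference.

-47

Cu is in group 11, so Cu²⁺ is d⁹ (11 − 2 = 9).
Octahedral (high-spin): t2g^6 e_g^3, CFSE = 6(−0.4) + 3(+0.6) = -0.6Δ_oct = -0.6 × 111 = -67 kJ/mol.
Tetrahedral e^4 t2^5 gives -0.4Δₜ = -0.4 × (4/9) × 111 = -20 kJ/mol.
OSPE = CFSE(oct) − CFSE(tet) = -67 − (-20) = -47 kJ/mol.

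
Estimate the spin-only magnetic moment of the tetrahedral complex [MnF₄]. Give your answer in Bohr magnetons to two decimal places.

Each F⁻ contributes -1; 4 × (-1) = -4. With overall charge +0, Mn is in the +4 oxidation state.
Mn sits in group 7; removing 4 electrons leaves Mn⁴⁺ with 7 − 4 = 3 d electrons.
Tetrahedral splitting is small, so the complex is high-spin.
Configuration: e^2 t2^1 → 3 unpaired electrons.
μ(spin-only) = √[3(3+2)] = √15 ≈ 3.87 Bohr magnetons.

3.87 Bohr magnetons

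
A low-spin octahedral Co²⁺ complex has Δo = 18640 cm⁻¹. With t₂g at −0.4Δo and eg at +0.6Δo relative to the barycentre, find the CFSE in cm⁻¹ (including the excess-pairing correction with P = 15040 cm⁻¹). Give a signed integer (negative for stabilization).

-18512

Group 9 minus oxidation state +2 gives a d⁷ configuration for Co²⁺.
Configuration: t₂g⁶ eg¹.
The orbital stabilization is -1.8Δo = -1.8 × 18640 = -33552 cm⁻¹.
High-spin d⁷ would be t₂g⁵ eg² with 2 pairs; low-spin has 3, so 1 excess pair costs +1P = +15040 cm⁻¹.
Combining: -33552 + 15040 = -18512 cm⁻¹.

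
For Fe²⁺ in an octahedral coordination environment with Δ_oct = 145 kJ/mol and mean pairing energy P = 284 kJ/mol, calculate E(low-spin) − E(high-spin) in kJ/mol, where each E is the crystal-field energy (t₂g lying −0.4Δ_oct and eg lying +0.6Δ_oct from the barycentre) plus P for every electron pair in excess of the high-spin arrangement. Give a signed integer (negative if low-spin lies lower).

Group 8 minus oxidation state +2 gives a d⁶ configuration for Fe²⁺.
High-spin: t₂g⁴ eg², CFSE = -0.4Δ_oct = -58 kJ/mol.
Low-spin t₂g⁶ eg⁰ gives -2.4Δ_oct = -348 kJ/mol, but forming 2 extra pairs costs 2P = 568 kJ/mol, so E(LS) = -348 + 568 = 220 kJ/mol.
Thus E(LS) − E(HS) = 278 kJ/mol.

278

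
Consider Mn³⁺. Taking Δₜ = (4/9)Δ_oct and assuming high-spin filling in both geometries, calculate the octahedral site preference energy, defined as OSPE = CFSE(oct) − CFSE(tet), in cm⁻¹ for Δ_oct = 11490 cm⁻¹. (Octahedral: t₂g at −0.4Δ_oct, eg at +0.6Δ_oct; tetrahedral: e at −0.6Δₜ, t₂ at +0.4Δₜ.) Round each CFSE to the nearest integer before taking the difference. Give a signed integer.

-4851

Mn sits in group 7; removing 3 electrons leaves Mn³⁺ with 7 − 3 = 4 d electrons.
In an octahedral site d⁴ (HS) is t₂g³ eg¹, giving CFSE(oct) = -0.6Δ_oct = -6894 cm⁻¹.
Tetrahedral: e² t₂², CFSE = 2(−0.6) + 2(+0.4) = -0.4Δₜ = -0.4 × (4/9) × 11490 = -2043 cm⁻¹.
Subtracting, OSPE = -6894 − (-2043) = -4851 cm⁻¹.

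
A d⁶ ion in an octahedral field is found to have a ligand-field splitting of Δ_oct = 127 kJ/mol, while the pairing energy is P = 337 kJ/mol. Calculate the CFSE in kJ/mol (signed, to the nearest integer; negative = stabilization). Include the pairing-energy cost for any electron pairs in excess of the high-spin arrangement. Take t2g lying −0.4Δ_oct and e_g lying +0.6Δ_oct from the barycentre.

Since Δ_oct = 127 kJ/mol < P = 337 kJ/mol, the complex adopts the high-spin configuration.
Configuration: t2g^4 e_g^2.
Orbital CFSE = -0.4Δ_oct = -0.4 × 127 = -51 kJ/mol.
High-spin has no excess pairs, so no pairing correction applies.

-51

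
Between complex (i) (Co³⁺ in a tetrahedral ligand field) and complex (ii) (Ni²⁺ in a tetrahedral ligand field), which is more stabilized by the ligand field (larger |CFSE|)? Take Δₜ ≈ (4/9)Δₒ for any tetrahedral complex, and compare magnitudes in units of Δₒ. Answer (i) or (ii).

(i): Co³⁺: group 9, so d-count = 9 − 3 = 6; Tetrahedral splitting is small, so the complex is high-spin; e³ t₂³, CFSE = -0.6Δₜ ≈ -0.27Δₒ.
(ii): Ni²⁺: group 10, so d-count = 10 − 2 = 8; With tetrahedral geometry the complex is necessarily high-spin; e^4 t2^4, CFSE = -0.8Δₜ ≈ -0.36Δₒ.
So (ii) has the larger |CFSE|.

(ii)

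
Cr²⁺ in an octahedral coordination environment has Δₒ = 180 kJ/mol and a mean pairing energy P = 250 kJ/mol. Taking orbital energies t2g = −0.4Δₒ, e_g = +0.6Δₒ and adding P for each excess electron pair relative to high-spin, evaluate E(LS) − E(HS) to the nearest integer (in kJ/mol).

70

Cr²⁺: group 6, so d-count = 6 − 2 = 4.
In the high-spin limit (t2g^3 e_g^1) the orbital term is -0.6Δₒ = -108 kJ/mol, with no excess pairing.
Low-spin t2g^4 e_g^0 gives -1.6Δₒ = -288 kJ/mol, but forming 1 extra pair costs 1P = 250 kJ/mol, so E(LS) = -288 + 250 = -38 kJ/mol.
E(LS) − E(HS) = -38 − (-108) = 70 kJ/mol.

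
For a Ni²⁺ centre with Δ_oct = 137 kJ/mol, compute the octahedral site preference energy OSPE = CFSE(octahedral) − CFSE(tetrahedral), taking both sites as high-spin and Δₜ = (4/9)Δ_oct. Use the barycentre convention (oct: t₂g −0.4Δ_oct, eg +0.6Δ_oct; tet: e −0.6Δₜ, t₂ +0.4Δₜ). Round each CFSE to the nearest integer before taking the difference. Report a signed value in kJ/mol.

-115

Ni²⁺: group 10, so d-count = 10 − 2 = 8.
Octahedral (high-spin): t2g^6 e_g^2, CFSE = 6(−0.4) + 2(+0.6) = -1.2Δ_oct = -1.2 × 137 = -164 kJ/mol.
Tetrahedral e^4 t2^4 gives -0.8Δₜ = -0.8 × (4/9) × 137 = -49 kJ/mol.
OSPE = -164 − (-49) = -115 kJ/mol.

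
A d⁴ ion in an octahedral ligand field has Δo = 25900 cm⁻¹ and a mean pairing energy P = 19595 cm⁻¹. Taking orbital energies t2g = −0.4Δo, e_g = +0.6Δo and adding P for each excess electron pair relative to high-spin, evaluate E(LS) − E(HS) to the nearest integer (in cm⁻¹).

High-spin: t2g^3 e_g^1, CFSE = -0.6Δo = -15540 cm⁻¹.
For low-spin the configuration is t2g^4 e_g^0: orbital energy -1.6 × 25900 = -41440 cm⁻¹, and 1 additional pair relative to high-spin adds 19595 cm⁻¹, giving -21845 cm⁻¹.
E(LS) − E(HS) = -21845 − (-15540) = -6305 cm⁻¹.

-6305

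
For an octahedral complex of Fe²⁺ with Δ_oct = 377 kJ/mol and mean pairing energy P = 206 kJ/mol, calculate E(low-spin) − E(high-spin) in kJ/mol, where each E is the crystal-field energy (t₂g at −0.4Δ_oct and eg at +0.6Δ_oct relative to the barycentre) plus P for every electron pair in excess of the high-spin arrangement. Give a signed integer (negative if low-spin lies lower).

-342

Fe²⁺: group 8, so d-count = 8 − 2 = 6.
In the high-spin limit (t₂g⁴ eg²) the orbital term is -0.4Δ_oct = -151 kJ/mol, with no excess pairing.
Low-spin: t₂g⁶ eg⁰, orbital CFSE = -2.4Δ_oct = -905 kJ/mol; plus 2 excess pairs × P = +412 kJ/mol; total -493 kJ/mol.
The difference is -493 − (-151) = -342 kJ/mol, so low-spin lies lower.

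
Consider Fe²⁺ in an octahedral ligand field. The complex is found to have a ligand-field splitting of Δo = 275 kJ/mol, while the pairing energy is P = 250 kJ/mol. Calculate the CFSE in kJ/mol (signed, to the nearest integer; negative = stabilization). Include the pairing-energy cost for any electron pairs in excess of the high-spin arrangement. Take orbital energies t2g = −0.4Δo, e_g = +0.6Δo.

-160

Fe²⁺: group 8, so d-count = 8 − 2 = 6.
Here Δo > P (275 > 250), so the low-spin state is favoured.
That gives t2g^6 e_g^0.
Orbital CFSE = -2.4Δo = -2.4 × 275 = -660 kJ/mol.
Excess pairs vs high-spin: 3 − 1 = 2; pairing cost = +500 kJ/mol.
Net CFSE = -660 + 500 = -160 kJ/mol.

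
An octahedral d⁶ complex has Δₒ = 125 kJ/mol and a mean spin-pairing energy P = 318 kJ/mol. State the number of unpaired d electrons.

Since Δₒ = 125 kJ/mol < P = 318 kJ/mol, the complex adopts the high-spin configuration.
That gives t₂g⁴ eg².
Unpaired electrons: 4.

4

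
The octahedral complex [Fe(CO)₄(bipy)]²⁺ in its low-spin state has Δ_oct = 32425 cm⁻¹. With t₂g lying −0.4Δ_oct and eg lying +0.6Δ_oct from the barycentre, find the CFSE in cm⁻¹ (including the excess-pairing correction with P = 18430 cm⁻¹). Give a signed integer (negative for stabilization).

Ligand charges: 4×(+0) from CO and 1×(+0) from bipy sum to +0; with overall charge +2, Fe is +2.
Group 8 minus oxidation state +2 gives a d⁶ configuration for Fe²⁺.
Configuration: t₂g⁶ eg⁰.
Orbital CFSE = 6(-0.4) + 0(0.6) = -2.4Δ_oct = -2.4 × 32425 = -77820 cm⁻¹.
Relative to high-spin t₂g⁴ eg² (1 paired), the low-spin configuration has 2 additional pairs, contributing +2 × 18430 = +36860 cm⁻¹.
Overall CFSE = -77820 + 36860 = -40960 cm⁻¹.

-40960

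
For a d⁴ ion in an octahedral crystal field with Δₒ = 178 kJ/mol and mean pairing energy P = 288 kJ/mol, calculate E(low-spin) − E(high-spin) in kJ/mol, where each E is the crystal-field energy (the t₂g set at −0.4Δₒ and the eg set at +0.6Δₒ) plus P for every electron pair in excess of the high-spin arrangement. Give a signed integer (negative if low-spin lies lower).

High-spin d⁴ fills as t₂g³ eg¹ with CFSE 3(−0.4) + 1(+0.6) = -0.6Δₒ = -107 kJ/mol.
For low-spin the configuration is t₂g⁴ eg⁰: orbital energy -1.6 × 178 = -285 kJ/mol, and 1 additional pair relative to high-spin adds 288 kJ/mol, giving 3 kJ/mol.
E(LS) − E(HS) = 3 − (-107) = 110 kJ/mol.

110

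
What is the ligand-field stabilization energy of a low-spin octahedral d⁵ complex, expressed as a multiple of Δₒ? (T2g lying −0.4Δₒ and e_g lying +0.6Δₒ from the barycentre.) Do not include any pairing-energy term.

-2.0 Δₒ

Configuration: t2g^5 e_g^0.
CFSE = 5(-0.4Δₒ) + 0(0.6Δₒ) = -2.0Δₒ + 0.0Δₒ = -2.0Δₒ.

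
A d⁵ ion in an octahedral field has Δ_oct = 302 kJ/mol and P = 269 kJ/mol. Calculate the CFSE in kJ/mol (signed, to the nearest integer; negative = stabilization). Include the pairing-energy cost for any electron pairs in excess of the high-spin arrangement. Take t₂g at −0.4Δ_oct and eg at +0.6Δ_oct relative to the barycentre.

-66

Δ_oct > P, so pairing is preferred: the ground state is low-spin.
Configuration: t₂g⁵ eg⁰.
Orbital CFSE = -2.0Δ_oct = -2.0 × 302 = -604 kJ/mol.
Excess pairs vs high-spin: 2 − 0 = 2; pairing cost = +538 kJ/mol.
Net CFSE = -604 + 538 = -66 kJ/mol.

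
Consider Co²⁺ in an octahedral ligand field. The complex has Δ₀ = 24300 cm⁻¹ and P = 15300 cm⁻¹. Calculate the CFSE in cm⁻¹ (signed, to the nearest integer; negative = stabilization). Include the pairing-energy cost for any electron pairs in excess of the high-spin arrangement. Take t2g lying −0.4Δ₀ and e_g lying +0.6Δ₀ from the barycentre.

-28440

Co is in group 9, so Co²⁺ is d⁷ (9 − 2 = 7).
Δ₀ > P, so pairing is preferred: the ground state is low-spin.
Configuration: t2g^6 e_g^1.
Orbital CFSE = -1.8Δ₀ = -1.8 × 24300 = -43740 cm⁻¹.
Excess pairs vs high-spin: 3 − 2 = 1; pairing cost = +15300 cm⁻¹.
Net CFSE = -43740 + 15300 = -28440 cm⁻¹.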